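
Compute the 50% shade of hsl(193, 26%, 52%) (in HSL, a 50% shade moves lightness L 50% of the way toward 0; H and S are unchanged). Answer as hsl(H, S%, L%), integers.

hsl(193, 26%, 26%)

L moves 50% from 52 toward 0: 52 − 26 = 26 → 26.
H and S are unchanged.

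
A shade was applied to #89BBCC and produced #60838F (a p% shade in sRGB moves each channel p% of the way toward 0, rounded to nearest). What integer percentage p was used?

30%

#89BBCC is rgb(137, 187, 204); #60838F is rgb(96, 131, 143).
On the B channel (widest range): 143 ≈ 204 + (p/100)(0 − 204), so p ≈ 100×(143 − 204)/(0 − 204) = -6100/-204 = 29.90.
p = 30 reproduces all three channels after rounding.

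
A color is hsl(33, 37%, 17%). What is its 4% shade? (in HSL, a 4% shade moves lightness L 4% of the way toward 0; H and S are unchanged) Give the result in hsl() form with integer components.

hsl(33, 37%, 16%)

L moves 4% from 17 toward 0: 17 − 0.68 = 16.32 → 16.
H and S are unchanged.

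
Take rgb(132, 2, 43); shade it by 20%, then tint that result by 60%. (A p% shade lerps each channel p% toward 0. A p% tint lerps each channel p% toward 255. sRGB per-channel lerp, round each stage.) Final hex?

#C39AA7

A 20% shade moves each channel 20% toward 0:
  R: 132 + 0.2×(0−132) = 132 − 26.4 = 105.6 → 106
  G: 2 − 0.4 = 1.6 → 2
  B: 43 + 0.2×(0−43) = 43 − 8.6 = 34.4 → 34
After the shade: rgb(106, 2, 34) = #6A0222.
Per channel, c → c + 0.6(255 − c):
  R: 106 + 0.6×(255−106) = 106 + 89.4 = 195.4 → 195
  G: 2 + 0.6×(255−2) = 2 + 151.8 = 153.8 → 154
  B: 34 + 0.6×(255−34) = 34 + 132.6 = 166.6 → 167
rgb(195, 154, 167) = #C39AA7.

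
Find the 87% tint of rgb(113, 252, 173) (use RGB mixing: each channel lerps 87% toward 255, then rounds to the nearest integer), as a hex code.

Lerp each channel 87% toward 255:
  R: 113 + 123.54 = 236.54 → 237
  G: 252 + 0.87×(255−252) = 252 + 2.61 = 254.61 → 255
  B: 173 + 71.34 = 244.34 → 244
rgb(237, 255, 244) = #EDFFF4.

#EDFFF4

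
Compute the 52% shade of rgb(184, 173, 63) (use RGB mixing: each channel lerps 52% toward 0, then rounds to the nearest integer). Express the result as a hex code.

#58531e

Per channel, c → c + 0.52(0 − c):
  R: 184 + 0.52×(0−184) = 184 − 95.68 = 88.32 → 88
  G: 173 − 89.96 = 83.04 → 83
  B: 63 + 0.52×(0−63) = 63 − 32.76 = 30.24 → 30
rgb(88, 83, 30) = #58531e.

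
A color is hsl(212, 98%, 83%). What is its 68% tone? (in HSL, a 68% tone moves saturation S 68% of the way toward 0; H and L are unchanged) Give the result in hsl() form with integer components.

S moves 68% from 98 toward 0: 98 − 66.64 = 31.36 → 31.
H and L are unchanged.

hsl(212, 31%, 83%)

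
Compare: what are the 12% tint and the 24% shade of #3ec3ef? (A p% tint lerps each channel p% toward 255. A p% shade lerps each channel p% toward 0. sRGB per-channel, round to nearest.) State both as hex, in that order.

#3ec3ef is rgb(62, 195, 239).
12% tint:
  R: 62 + 0.12×(255−62) = 62 + 23.16 = 85.16 → 85
  G: 195 + 7.2 = 202.2 → 202
  B: 239 + 1.92 = 240.92 → 241
  → #55caf1
24% shade:
  R: 62 − 14.88 = 47.12 → 47
  G: 195 + 0.24×(0−195) = 195 − 46.8 = 148.2 → 148
  B: 239 − 57.36 = 181.64 → 182
  → #2f94b6

#55caf1, #2f94b6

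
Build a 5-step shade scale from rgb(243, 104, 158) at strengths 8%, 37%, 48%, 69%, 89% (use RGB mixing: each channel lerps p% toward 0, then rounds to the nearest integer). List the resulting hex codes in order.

8%: (243 − 19.44 = 223.56→224, 104 − 8.32 = 95.68→96, 158 − 12.64 = 145.36→145) → #E06091
37%: (243 − 89.91 = 153.09→153, 104 − 38.48 = 65.52→66, 158 − 58.46 = 99.54→100) → #994264
48%: (243 − 116.64 = 126.36→126, 104 − 49.92 = 54.08→54, 158 − 75.84 = 82.16→82) → #7E3652
69%: (243 − 167.67 = 75.33→75, 104 − 71.76 = 32.24→32, 158 − 109.02 = 48.98→49) → #4B2031
89%: (243 − 216.27 = 26.73→27, 104 − 92.56 = 11.44→11, 158 − 140.62 = 17.38→17) → #1B0B11

#E06091, #994264, #7E3652, #4B2031, #1B0B11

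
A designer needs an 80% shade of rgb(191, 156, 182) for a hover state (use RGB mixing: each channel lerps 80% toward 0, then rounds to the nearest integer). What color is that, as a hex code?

#261F24

An 80% shade moves each channel 80% toward 0:
  R: 191 − 152.8 = 38.2 → 38
  G: 156 + 0.8×(0−156) = 156 − 124.8 = 31.2 → 31
  B: 182 − 145.6 = 36.4 → 36
rgb(38, 31, 36) = #261F24.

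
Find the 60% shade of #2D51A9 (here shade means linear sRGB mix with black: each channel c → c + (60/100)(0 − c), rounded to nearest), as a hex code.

#2D51A9 is rgb(45, 81, 169).
Per channel, c → c + 0.6(0 − c):
  R: 45 − 27 = 18 → 18
  G: 81 + 0.6×(0−81) = 81 − 48.6 = 32.4 → 32
  B: 169 + 0.6×(0−169) = 169 − 101.4 = 67.6 → 68
rgb(18, 32, 68) = #122044.

#122044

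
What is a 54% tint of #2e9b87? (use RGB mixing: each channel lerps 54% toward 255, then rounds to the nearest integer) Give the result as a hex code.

#2e9b87 is rgb(46, 155, 135).
Per channel, c → c + 0.54(255 − c):
  R: 46 + 112.86 = 158.86 → 159
  G: 155 + 54 = 209 → 209
  B: 135 + 0.54×(255−135) = 135 + 64.8 = 199.8 → 200
rgb(159, 209, 200) = #9fd1c8.

#9fd1c8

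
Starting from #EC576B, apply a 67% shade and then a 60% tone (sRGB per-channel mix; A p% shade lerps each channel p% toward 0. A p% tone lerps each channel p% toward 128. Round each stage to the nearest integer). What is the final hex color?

#6C585B

#EC576B is rgb(236, 87, 107).
A 67% shade moves each channel 67% toward 0:
  R: 236 + 0.67×(0−236) = 236 − 158.12 = 77.88 → 78
  G: 87 − 58.29 = 28.71 → 29
  B: 107 + 0.67×(0−107) = 107 − 71.69 = 35.31 → 35
After the shade: rgb(78, 29, 35) = #4E1D23.
Lerp each channel 60% toward 128:
  R: 78 + 0.6×(128−78) = 78 + 30 = 108 → 108
  G: 29 + 59.4 = 88.4 → 88
  B: 35 + 0.6×(128−35) = 35 + 55.8 = 90.8 → 91
rgb(108, 88, 91) = #6C585B.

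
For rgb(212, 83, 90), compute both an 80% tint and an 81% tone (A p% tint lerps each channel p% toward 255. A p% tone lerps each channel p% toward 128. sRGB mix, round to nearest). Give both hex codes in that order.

80% tint:
  R: 212 + 0.8×(255−212) = 212 + 34.4 = 246.4 → 246
  G: 83 + 0.8×(255−83) = 83 + 137.6 = 220.6 → 221
  B: 90 + 0.8×(255−90) = 90 + 132 = 222 → 222
  → #F6DDDE
81% tone:
  R: 212 + 0.81×(128−212) = 212 − 68.04 = 143.96 → 144
  G: 83 + 0.81×(128−83) = 83 + 36.45 = 119.45 → 119
  B: 90 + 30.78 = 120.78 → 121
  → #907779

#F6DDDE, #907779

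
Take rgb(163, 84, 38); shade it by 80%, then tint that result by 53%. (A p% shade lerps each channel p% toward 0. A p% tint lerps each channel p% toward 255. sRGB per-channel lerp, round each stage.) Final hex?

Per channel, c → c + 0.8(0 − c):
  R: 163 + 0.8×(0−163) = 163 − 130.4 = 32.6 → 33
  G: 84 + 0.8×(0−84) = 84 − 67.2 = 16.8 → 17
  B: 38 − 30.4 = 7.6 → 8
After the shade: rgb(33, 17, 8) = #211108.
A 53% tint moves each channel 53% toward 255:
  R: 33 + 0.53×(255−33) = 33 + 117.66 = 150.66 → 151
  G: 17 + 126.14 = 143.14 → 143
  B: 8 + 0.53×(255−8) = 8 + 130.91 = 138.91 → 139
rgb(151, 143, 139) = #978F8B.

#978F8B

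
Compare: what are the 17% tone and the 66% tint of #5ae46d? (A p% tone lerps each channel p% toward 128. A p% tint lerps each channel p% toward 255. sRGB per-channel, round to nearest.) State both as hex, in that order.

#5ae46d is rgb(90, 228, 109).
17% tone:
  R: 90 + 0.17×(128−90) = 90 + 6.46 = 96.46 → 96
  G: 228 − 17 = 211 → 211
  B: 109 + 3.23 = 112.23 → 112
  → #60d370
66% tint:
  R: 90 + 108.9 = 198.9 → 199
  G: 228 + 0.66×(255−228) = 228 + 17.82 = 245.82 → 246
  B: 109 + 96.36 = 205.36 → 205
  → #c7f6cd

#60d370, #c7f6cd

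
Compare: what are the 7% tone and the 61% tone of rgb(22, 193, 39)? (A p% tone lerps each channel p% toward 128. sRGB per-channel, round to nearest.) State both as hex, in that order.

#1dbc2d, #57995d

7% tone:
  R: 22 + 7.42 = 29.42 → 29
  G: 193 − 4.55 = 188.45 → 188
  B: 39 + 0.07×(128−39) = 39 + 6.23 = 45.23 → 45
  → #1dbc2d
61% tone:
  R: 22 + 64.66 = 86.66 → 87
  G: 193 + 0.61×(128−193) = 193 − 39.65 = 153.35 → 153
  B: 39 + 0.61×(128−39) = 39 + 54.29 = 93.29 → 93
  → #57995d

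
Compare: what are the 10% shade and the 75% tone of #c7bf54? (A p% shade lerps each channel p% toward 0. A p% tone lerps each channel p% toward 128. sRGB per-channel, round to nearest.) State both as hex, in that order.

#c7bf54 is rgb(199, 191, 84).
10% shade:
  R: 199 + 0.1×(0−199) = 199 − 19.9 = 179.1 → 179
  G: 191 − 19.1 = 171.9 → 172
  B: 84 + 0.1×(0−84) = 84 − 8.4 = 75.6 → 76
  → #b3ac4c
75% tone:
  R: 199 + 0.75×(128−199) = 199 − 53.25 = 145.75 → 146
  G: 191 − 47.25 = 143.75 → 144
  B: 84 + 33 = 117 → 117
  → #929075

#b3ac4c, #929075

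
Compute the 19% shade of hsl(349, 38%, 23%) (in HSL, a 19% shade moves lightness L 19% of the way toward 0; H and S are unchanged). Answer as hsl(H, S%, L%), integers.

L moves 19% from 23 toward 0: 23 − 4.37 = 18.63 → 19.
H and S are unchanged.

hsl(349, 38%, 19%)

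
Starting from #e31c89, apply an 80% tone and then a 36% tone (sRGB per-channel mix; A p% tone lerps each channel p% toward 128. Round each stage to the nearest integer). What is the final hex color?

#e31c89 is rgb(227, 28, 137).
Per channel, c → c + 0.8(128 − c):
  R: 227 − 79.2 = 147.8 → 148
  G: 28 + 0.8×(128−28) = 28 + 80 = 108 → 108
  B: 137 − 7.2 = 129.8 → 130
After the tone: rgb(148, 108, 130) = #946c82.
Lerp each channel 36% toward 128:
  R: 148 + 0.36×(128−148) = 148 − 7.2 = 140.8 → 141
  G: 108 + 0.36×(128−108) = 108 + 7.2 = 115.2 → 115
  B: 130 + 0.36×(128−130) = 130 − 0.72 = 129.28 → 129
rgb(141, 115, 129) = #8d7381.

#8d7381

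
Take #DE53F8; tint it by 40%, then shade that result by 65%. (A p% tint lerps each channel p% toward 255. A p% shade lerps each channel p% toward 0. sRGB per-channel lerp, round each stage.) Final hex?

#523558

#DE53F8 is rgb(222, 83, 248).
Per channel, c → c + 0.4(255 − c):
  R: 222 + 0.4×(255−222) = 222 + 13.2 = 235.2 → 235
  G: 83 + 68.8 = 151.8 → 152
  B: 248 + 2.8 = 250.8 → 251
After the tint: rgb(235, 152, 251) = #EB98FB.
Lerp each channel 65% toward 0:
  R: 235 − 152.75 = 82.25 → 82
  G: 152 − 98.8 = 53.2 → 53
  B: 251 + 0.65×(0−251) = 251 − 163.15 = 87.85 → 88
rgb(82, 53, 88) = #523558.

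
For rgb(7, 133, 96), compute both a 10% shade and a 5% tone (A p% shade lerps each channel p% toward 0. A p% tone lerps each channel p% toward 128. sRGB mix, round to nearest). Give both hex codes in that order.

#067856, #0d8562

10% shade:
  R: 7 + 0.1×(0−7) = 7 − 0.7 = 6.3 → 6
  G: 133 + 0.1×(0−133) = 133 − 13.3 = 119.7 → 120
  B: 96 − 9.6 = 86.4 → 86
  → #067856
5% tone:
  R: 7 + 6.05 = 13.05 → 13
  G: 133 + 0.05×(128−133) = 133 − 0.25 = 132.75 → 133
  B: 96 + 1.6 = 97.6 → 98
  → #0d8562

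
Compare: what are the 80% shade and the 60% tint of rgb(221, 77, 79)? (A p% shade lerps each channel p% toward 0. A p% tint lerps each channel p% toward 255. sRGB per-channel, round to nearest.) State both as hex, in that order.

80% shade:
  R: 221 − 176.8 = 44.2 → 44
  G: 77 + 0.8×(0−77) = 77 − 61.6 = 15.4 → 15
  B: 79 + 0.8×(0−79) = 79 − 63.2 = 15.8 → 16
  → #2c0f10
60% tint:
  R: 221 + 20.4 = 241.4 → 241
  G: 77 + 0.6×(255−77) = 77 + 106.8 = 183.8 → 184
  B: 79 + 0.6×(255−79) = 79 + 105.6 = 184.6 → 185
  → #f1b8b9

#2c0f10, #f1b8b9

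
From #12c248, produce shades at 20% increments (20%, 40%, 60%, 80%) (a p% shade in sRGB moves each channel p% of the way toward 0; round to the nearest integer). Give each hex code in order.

#0e9b3a, #0b742b, #074e1d, #04270e

#12c248 is rgb(18, 194, 72).
20%: (18 − 3.6 = 14.4→14, 194 − 38.8 = 155.2→155, 72 − 14.4 = 57.6→58) → #0e9b3a
40%: (18 − 7.2 = 10.8→11, 194 − 77.6 = 116.4→116, 72 − 28.8 = 43.2→43) → #0b742b
60%: (18 − 10.8 = 7.2→7, 194 − 116.4 = 77.6→78, 72 − 43.2 = 28.8→29) → #074e1d
80%: (18 − 14.4 = 3.6→4, 194 − 155.2 = 38.8→39, 72 − 57.6 = 14.4→14) → #04270e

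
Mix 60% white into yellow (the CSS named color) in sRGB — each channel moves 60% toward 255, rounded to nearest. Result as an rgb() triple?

rgb(255, 255, 153)

CSS yellow is rgb(255, 255, 0).
Per channel, c → c + 0.6(255 − c):
  R: 255 + 0 = 255 → 255
  G: 255 + 0.6×(255−255) = 255 + 0 = 255 → 255
  B: 0 + 0.6×(255−0) = 0 + 153 = 153 → 153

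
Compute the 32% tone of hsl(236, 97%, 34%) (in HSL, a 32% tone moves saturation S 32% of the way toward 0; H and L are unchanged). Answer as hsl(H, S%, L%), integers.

hsl(236, 66%, 34%)

S moves 32% from 97 toward 0: 97 − 31.04 = 65.96 → 66.
H and L are unchanged.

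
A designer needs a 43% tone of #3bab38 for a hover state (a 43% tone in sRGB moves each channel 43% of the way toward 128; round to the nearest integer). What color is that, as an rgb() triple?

#3bab38 is rgb(59, 171, 56).
A 43% tone moves each channel 43% toward 128:
  R: 59 + 0.43×(128−59) = 59 + 29.67 = 88.67 → 89
  G: 171 + 0.43×(128−171) = 171 − 18.49 = 152.51 → 153
  B: 56 + 30.96 = 86.96 → 87

rgb(89, 153, 87)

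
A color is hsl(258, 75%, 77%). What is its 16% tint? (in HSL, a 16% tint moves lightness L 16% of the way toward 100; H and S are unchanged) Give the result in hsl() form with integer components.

L moves 16% from 77 toward 100: 77 + 3.68 = 80.68 → 81.
H and S are unchanged.

hsl(258, 75%, 81%)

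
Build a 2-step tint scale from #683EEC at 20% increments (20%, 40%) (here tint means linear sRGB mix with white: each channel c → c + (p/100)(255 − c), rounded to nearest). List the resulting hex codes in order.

#683EEC is rgb(104, 62, 236).
20%: (104 + 30.2 = 134.2→134, 62 + 38.6 = 100.6→101, 236 + 3.8 = 239.8→240) → #8665F0
40%: (104 + 60.4 = 164.4→164, 62 + 77.2 = 139.2→139, 236 + 7.6 = 243.6→244) → #A48BF4

#8665F0, #A48BF4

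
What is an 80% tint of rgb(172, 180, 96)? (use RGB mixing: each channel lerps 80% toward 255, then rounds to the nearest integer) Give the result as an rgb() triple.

rgb(238, 240, 223)

Lerp each channel 80% toward 255:
  R: 172 + 0.8×(255−172) = 172 + 66.4 = 238.4 → 238
  G: 180 + 60 = 240 → 240
  B: 96 + 0.8×(255−96) = 96 + 127.2 = 223.2 → 223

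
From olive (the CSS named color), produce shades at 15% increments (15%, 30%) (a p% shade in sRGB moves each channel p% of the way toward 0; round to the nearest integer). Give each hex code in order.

CSS olive is rgb(128, 128, 0).
15%: (128 − 19.2 = 108.8→109, 128 − 19.2 = 108.8→109, 0→0) → #6D6D00
30%: (128 − 38.4 = 89.6→90, 128 − 38.4 = 89.6→90, 0→0) → #5A5A00

#6D6D00, #5A5A00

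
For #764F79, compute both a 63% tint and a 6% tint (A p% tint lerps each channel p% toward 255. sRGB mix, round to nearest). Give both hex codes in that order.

#764F79 is rgb(118, 79, 121).
63% tint:
  R: 118 + 0.63×(255−118) = 118 + 86.31 = 204.31 → 204
  G: 79 + 0.63×(255−79) = 79 + 110.88 = 189.88 → 190
  B: 121 + 84.42 = 205.42 → 205
  → #CCBECD
6% tint:
  R: 118 + 8.22 = 126.22 → 126
  G: 79 + 0.06×(255−79) = 79 + 10.56 = 89.56 → 90
  B: 121 + 8.04 = 129.04 → 129
  → #7E5A81

#CCBECD, #7E5A81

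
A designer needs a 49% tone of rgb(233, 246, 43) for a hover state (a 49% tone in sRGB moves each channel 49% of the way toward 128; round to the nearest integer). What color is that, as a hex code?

#b6bc55

Per channel, c → c + 0.49(128 − c):
  R: 233 + 0.49×(128−233) = 233 − 51.45 = 181.55 → 182
  G: 246 + 0.49×(128−246) = 246 − 57.82 = 188.18 → 188
  B: 43 + 0.49×(128−43) = 43 + 41.65 = 84.65 → 85
rgb(182, 188, 85) = #b6bc55.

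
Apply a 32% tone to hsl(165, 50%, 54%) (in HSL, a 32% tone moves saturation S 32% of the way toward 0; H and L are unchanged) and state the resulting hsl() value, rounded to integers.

hsl(165, 34%, 54%)

S moves 32% from 50 toward 0: 50 − 16 = 34 → 34.
H and L are unchanged.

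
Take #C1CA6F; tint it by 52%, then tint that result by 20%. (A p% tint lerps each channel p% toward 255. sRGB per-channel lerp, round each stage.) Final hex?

#E7EBC8

#C1CA6F is rgb(193, 202, 111).
Per channel, c → c + 0.52(255 − c):
  R: 193 + 32.24 = 225.24 → 225
  G: 202 + 0.52×(255−202) = 202 + 27.56 = 229.56 → 230
  B: 111 + 0.52×(255−111) = 111 + 74.88 = 185.88 → 186
After the tint: rgb(225, 230, 186) = #E1E6BA.
A 20% tint moves each channel 20% toward 255:
  R: 225 + 0.2×(255−225) = 225 + 6 = 231 → 231
  G: 230 + 5 = 235 → 235
  B: 186 + 0.2×(255−186) = 186 + 13.8 = 199.8 → 200
rgb(231, 235, 200) = #E7EBC8.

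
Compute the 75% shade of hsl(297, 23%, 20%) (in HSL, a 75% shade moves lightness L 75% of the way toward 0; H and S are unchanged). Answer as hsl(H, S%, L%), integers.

hsl(297, 23%, 5%)

L moves 75% from 20 toward 0: 20 − 15 = 5 → 5.
H and S are unchanged.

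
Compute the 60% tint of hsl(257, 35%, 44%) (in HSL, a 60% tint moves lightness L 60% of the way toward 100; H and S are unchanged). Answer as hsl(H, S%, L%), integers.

L moves 60% from 44 toward 100: 44 + 33.6 = 77.6 → 78.
H and S are unchanged.

hsl(257, 35%, 78%)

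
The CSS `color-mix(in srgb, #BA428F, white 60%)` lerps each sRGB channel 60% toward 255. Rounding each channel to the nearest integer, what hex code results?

#E3B3D2

#BA428F is rgb(186, 66, 143).
A 60% tint moves each channel 60% toward 255:
  R: 186 + 41.4 = 227.4 → 227
  G: 66 + 113.4 = 179.4 → 179
  B: 143 + 0.6×(255−143) = 143 + 67.2 = 210.2 → 210
rgb(227, 179, 210) = #E3B3D2.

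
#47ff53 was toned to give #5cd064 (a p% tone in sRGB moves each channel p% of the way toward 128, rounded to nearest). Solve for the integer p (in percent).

#47ff53 is rgb(71, 255, 83); #5cd064 is rgb(92, 208, 100).
On the G channel (widest range): 208 ≈ 255 + (p/100)(128 − 255), so p ≈ 100×(208 − 255)/(128 − 255) = -4700/-127 = 37.01.
p = 37 reproduces all three channels after rounding.

37%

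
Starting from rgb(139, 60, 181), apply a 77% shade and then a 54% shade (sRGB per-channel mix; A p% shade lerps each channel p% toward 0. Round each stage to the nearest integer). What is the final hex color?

Per channel, c → c + 0.77(0 − c):
  R: 139 + 0.77×(0−139) = 139 − 107.03 = 31.97 → 32
  G: 60 + 0.77×(0−60) = 60 − 46.2 = 13.8 → 14
  B: 181 + 0.77×(0−181) = 181 − 139.37 = 41.63 → 42
After the shade: rgb(32, 14, 42) = #200e2a.
Lerp each channel 54% toward 0:
  R: 32 − 17.28 = 14.72 → 15
  G: 14 + 0.54×(0−14) = 14 − 7.56 = 6.44 → 6
  B: 42 + 0.54×(0−42) = 42 − 22.68 = 19.32 → 19
rgb(15, 6, 19) = #0f0613.

#0f0613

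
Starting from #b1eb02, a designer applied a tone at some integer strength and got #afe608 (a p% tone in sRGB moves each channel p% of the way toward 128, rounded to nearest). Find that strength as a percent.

5%

#b1eb02 is rgb(177, 235, 2); #afe608 is rgb(175, 230, 8).
On the B channel (widest range): 8 ≈ 2 + (p/100)(128 − 2), so p ≈ 100×(8 − 2)/(128 − 2) = 600/126 = 4.76.
p = 5 reproduces all three channels after rounding.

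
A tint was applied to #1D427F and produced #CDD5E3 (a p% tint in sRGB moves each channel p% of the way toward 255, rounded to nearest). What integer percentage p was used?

#1D427F is rgb(29, 66, 127); #CDD5E3 is rgb(205, 213, 227).
On the R channel (widest range): 205 ≈ 29 + (p/100)(255 − 29), so p ≈ 100×(205 − 29)/(255 − 29) = 17600/226 = 77.88.
p = 78 reproduces all three channels after rounding.

78%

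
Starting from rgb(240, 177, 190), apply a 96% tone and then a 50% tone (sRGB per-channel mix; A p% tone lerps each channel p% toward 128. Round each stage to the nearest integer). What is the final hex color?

Lerp each channel 96% toward 128:
  R: 240 − 107.52 = 132.48 → 132
  G: 177 − 47.04 = 129.96 → 130
  B: 190 − 59.52 = 130.48 → 130
After the tone: rgb(132, 130, 130) = #848282.
Lerp each channel 50% toward 128:
  R: 132 + 0.5×(128−132) = 132 − 2 = 130 → 130
  G: 130 + 0.5×(128−130) = 130 − 1 = 129 → 129
  B: 130 + 0.5×(128−130) = 130 − 1 = 129 → 129
rgb(130, 129, 129) = #828181.

#828181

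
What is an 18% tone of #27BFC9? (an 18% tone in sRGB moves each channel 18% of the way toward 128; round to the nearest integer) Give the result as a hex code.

#27BFC9 is rgb(39, 191, 201).
Per channel, c → c + 0.18(128 − c):
  R: 39 + 0.18×(128−39) = 39 + 16.02 = 55.02 → 55
  G: 191 − 11.34 = 179.66 → 180
  B: 201 − 13.14 = 187.86 → 188
rgb(55, 180, 188) = #37B4BC.

#37B4BC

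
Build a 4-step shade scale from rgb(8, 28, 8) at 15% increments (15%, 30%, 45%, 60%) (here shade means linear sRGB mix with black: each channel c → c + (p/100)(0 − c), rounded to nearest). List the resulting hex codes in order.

15%: (8 − 1.2 = 6.8→7, 28 − 4.2 = 23.8→24, 8 − 1.2 = 6.8→7) → #071807
30%: (8 − 2.4 = 5.6→6, 28 − 8.4 = 19.6→20, 8 − 2.4 = 5.6→6) → #061406
45%: (8 − 3.6 = 4.4→4, 28 − 12.6 = 15.4→15, 8 − 3.6 = 4.4→4) → #040f04
60%: (8 − 4.8 = 3.2→3, 28 − 16.8 = 11.2→11, 8 − 4.8 = 3.2→3) → #030b03

#071807, #061406, #040f04, #030b03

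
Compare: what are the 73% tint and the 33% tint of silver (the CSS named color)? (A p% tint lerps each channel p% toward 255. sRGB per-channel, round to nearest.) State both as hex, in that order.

CSS silver is rgb(192, 192, 192).
73% tint:
  R: 192 + 45.99 = 237.99 → 238
  G: 192 + 0.73×(255−192) = 192 + 45.99 = 237.99 → 238
  B: 192 + 0.73×(255−192) = 192 + 45.99 = 237.99 → 238
  → #eeeeee
33% tint:
  R: 192 + 0.33×(255−192) = 192 + 20.79 = 212.79 → 213
  G: 192 + 0.33×(255−192) = 192 + 20.79 = 212.79 → 213
  B: 192 + 20.79 = 212.79 → 213
  → #d5d5d5

#eeeeee, #d5d5d5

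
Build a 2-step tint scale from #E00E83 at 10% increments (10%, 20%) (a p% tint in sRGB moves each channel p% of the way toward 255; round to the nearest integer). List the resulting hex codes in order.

#E3268F, #E63E9C

#E00E83 is rgb(224, 14, 131).
10%: (224 + 3.1 = 227.1→227, 14 + 24.1 = 38.1→38, 131 + 12.4 = 143.4→143) → #E3268F
20%: (224 + 6.2 = 230.2→230, 14 + 48.2 = 62.2→62, 131 + 24.8 = 155.8→156) → #E63E9C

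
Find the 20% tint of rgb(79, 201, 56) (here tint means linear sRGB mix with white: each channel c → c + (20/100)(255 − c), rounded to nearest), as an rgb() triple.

rgb(114, 212, 96)

Lerp each channel 20% toward 255:
  R: 79 + 0.2×(255−79) = 79 + 35.2 = 114.2 → 114
  G: 201 + 10.8 = 211.8 → 212
  B: 56 + 0.2×(255−56) = 56 + 39.8 = 95.8 → 96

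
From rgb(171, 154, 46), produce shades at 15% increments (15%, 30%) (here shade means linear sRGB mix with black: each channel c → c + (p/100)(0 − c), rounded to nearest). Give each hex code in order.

#918327, #786C20

15%: (171 − 25.65 = 145.35→145, 154 − 23.1 = 130.9→131, 46 − 6.9 = 39.1→39) → #918327
30%: (171 − 51.3 = 119.7→120, 154 − 46.2 = 107.8→108, 46 − 13.8 = 32.2→32) → #786C20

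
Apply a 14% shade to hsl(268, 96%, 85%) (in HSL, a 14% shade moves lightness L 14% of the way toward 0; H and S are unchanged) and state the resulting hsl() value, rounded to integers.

hsl(268, 96%, 73%)

L moves 14% from 85 toward 0: 85 − 11.9 = 73.1 → 73.
H and S are unchanged.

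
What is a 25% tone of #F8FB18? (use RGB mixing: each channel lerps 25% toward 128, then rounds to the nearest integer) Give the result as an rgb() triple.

rgb(218, 220, 50)

#F8FB18 is rgb(248, 251, 24).
Per channel, c → c + 0.25(128 − c):
  R: 248 + 0.25×(128−248) = 248 − 30 = 218 → 218
  G: 251 − 30.75 = 220.25 → 220
  B: 24 + 26 = 50 → 50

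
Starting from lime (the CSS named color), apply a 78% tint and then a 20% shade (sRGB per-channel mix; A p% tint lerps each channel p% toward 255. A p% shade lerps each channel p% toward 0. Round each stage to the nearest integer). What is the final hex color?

#9FCC9F

CSS lime is rgb(0, 255, 0).
Per channel, c → c + 0.78(255 − c):
  R: 0 + 0.78×(255−0) = 0 + 198.9 = 198.9 → 199
  G: 255 + 0 = 255 → 255
  B: 0 + 0.78×(255−0) = 0 + 198.9 = 198.9 → 199
After the tint: rgb(199, 255, 199) = #C7FFC7.
Lerp each channel 20% toward 0:
  R: 199 + 0.2×(0−199) = 199 − 39.8 = 159.2 → 159
  G: 255 + 0.2×(0−255) = 255 − 51 = 204 → 204
  B: 199 + 0.2×(0−199) = 199 − 39.8 = 159.2 → 159
rgb(159, 204, 159) = #9FCC9F.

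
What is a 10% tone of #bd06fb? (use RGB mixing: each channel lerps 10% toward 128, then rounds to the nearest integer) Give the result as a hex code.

#bd06fb is rgb(189, 6, 251).
A 10% tone moves each channel 10% toward 128:
  R: 189 + 0.1×(128−189) = 189 − 6.1 = 182.9 → 183
  G: 6 + 12.2 = 18.2 → 18
  B: 251 − 12.3 = 238.7 → 239
rgb(183, 18, 239) = #b712ef.

#b712ef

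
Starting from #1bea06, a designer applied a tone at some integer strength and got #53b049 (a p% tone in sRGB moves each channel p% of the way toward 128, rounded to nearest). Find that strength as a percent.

#1bea06 is rgb(27, 234, 6); #53b049 is rgb(83, 176, 73).
On the B channel (widest range): 73 ≈ 6 + (p/100)(128 − 6), so p ≈ 100×(73 − 6)/(128 − 6) = 6700/122 = 54.92.
p = 55 reproduces all three channels after rounding.

55%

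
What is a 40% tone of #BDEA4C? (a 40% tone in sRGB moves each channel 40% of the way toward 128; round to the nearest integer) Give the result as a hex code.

#BDEA4C is rgb(189, 234, 76).
Per channel, c → c + 0.4(128 − c):
  R: 189 − 24.4 = 164.6 → 165
  G: 234 − 42.4 = 191.6 → 192
  B: 76 + 20.8 = 96.8 → 97
rgb(165, 192, 97) = #A5C061.

#A5C061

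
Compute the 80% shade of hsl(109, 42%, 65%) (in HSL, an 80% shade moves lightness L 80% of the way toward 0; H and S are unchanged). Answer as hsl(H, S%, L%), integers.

L moves 80% from 65 toward 0: 65 − 52 = 13 → 13.
H and S are unchanged.

hsl(109, 42%, 13%)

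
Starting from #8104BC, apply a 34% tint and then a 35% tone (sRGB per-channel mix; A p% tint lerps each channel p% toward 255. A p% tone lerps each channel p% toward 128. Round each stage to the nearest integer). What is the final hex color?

#8104BC is rgb(129, 4, 188).
Lerp each channel 34% toward 255:
  R: 129 + 42.84 = 171.84 → 172
  G: 4 + 85.34 = 89.34 → 89
  B: 188 + 0.34×(255−188) = 188 + 22.78 = 210.78 → 211
After the tint: rgb(172, 89, 211) = #AC59D3.
Lerp each channel 35% toward 128:
  R: 172 + 0.35×(128−172) = 172 − 15.4 = 156.6 → 157
  G: 89 + 0.35×(128−89) = 89 + 13.65 = 102.65 → 103
  B: 211 − 29.05 = 181.95 → 182
rgb(157, 103, 182) = #9D67B6.

#9D67B6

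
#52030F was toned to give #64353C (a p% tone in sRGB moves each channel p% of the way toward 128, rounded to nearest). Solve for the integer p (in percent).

40%

#52030F is rgb(82, 3, 15); #64353C is rgb(100, 53, 60).
On the G channel (widest range): 53 ≈ 3 + (p/100)(128 − 3), so p ≈ 100×(53 − 3)/(128 − 3) = 5000/125 = 40.00.
p = 40 reproduces all three channels after rounding.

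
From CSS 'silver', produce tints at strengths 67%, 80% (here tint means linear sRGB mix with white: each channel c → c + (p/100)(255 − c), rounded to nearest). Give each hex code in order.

#EAEAEA, #F2F2F2

CSS silver is rgb(192, 192, 192).
67%: (192 + 42.21 = 234.21→234, 192 + 42.21 = 234.21→234, 192 + 42.21 = 234.21→234) → #EAEAEA
80%: (192 + 50.4 = 242.4→242, 192 + 50.4 = 242.4→242, 192 + 50.4 = 242.4→242) → #F2F2F2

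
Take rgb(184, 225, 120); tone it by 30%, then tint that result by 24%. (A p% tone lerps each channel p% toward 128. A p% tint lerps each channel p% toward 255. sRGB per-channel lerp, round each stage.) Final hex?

Lerp each channel 30% toward 128:
  R: 184 + 0.3×(128−184) = 184 − 16.8 = 167.2 → 167
  G: 225 − 29.1 = 195.9 → 196
  B: 120 + 2.4 = 122.4 → 122
After the tone: rgb(167, 196, 122) = #A7C47A.
Lerp each channel 24% toward 255:
  R: 167 + 21.12 = 188.12 → 188
  G: 196 + 0.24×(255−196) = 196 + 14.16 = 210.16 → 210
  B: 122 + 0.24×(255−122) = 122 + 31.92 = 153.92 → 154
rgb(188, 210, 154) = #BCD29A.

#BCD29A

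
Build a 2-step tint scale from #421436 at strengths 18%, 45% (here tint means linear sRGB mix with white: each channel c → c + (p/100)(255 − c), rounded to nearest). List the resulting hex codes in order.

#421436 is rgb(66, 20, 54).
18%: (66 + 34.02 = 100.02→100, 20 + 42.3 = 62.3→62, 54 + 36.18 = 90.18→90) → #643E5A
45%: (66 + 85.05 = 151.05→151, 20 + 105.75 = 125.75→126, 54 + 90.45 = 144.45→144) → #977E90

#643E5A, #977E90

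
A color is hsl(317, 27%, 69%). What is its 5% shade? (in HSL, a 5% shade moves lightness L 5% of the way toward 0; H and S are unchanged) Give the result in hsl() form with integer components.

L moves 5% from 69 toward 0: 69 − 3.45 = 65.55 → 66.
H and S are unchanged.

hsl(317, 27%, 66%)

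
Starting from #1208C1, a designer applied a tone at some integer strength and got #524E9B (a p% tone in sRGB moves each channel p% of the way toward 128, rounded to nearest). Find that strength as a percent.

58%

#1208C1 is rgb(18, 8, 193); #524E9B is rgb(82, 78, 155).
On the G channel (widest range): 78 ≈ 8 + (p/100)(128 − 8), so p ≈ 100×(78 − 8)/(128 − 8) = 7000/120 = 58.33.
p = 58 reproduces all three channels after rounding.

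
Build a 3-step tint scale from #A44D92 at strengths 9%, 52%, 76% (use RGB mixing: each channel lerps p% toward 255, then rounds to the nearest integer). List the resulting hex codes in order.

#A44D92 is rgb(164, 77, 146).
9%: (164 + 8.19 = 172.19→172, 77 + 16.02 = 93.02→93, 146 + 9.81 = 155.81→156) → #AC5D9C
52%: (164 + 47.32 = 211.32→211, 77 + 92.56 = 169.56→170, 146 + 56.68 = 202.68→203) → #D3AACB
76%: (164 + 69.16 = 233.16→233, 77 + 135.28 = 212.28→212, 146 + 82.84 = 228.84→229) → #E9D4E5

#AC5D9C, #D3AACB, #E9D4E5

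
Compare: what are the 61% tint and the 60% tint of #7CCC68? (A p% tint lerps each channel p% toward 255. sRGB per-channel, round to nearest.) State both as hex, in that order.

#CCEBC4, #CBEBC3

#7CCC68 is rgb(124, 204, 104).
61% tint:
  R: 124 + 79.91 = 203.91 → 204
  G: 204 + 0.61×(255−204) = 204 + 31.11 = 235.11 → 235
  B: 104 + 0.61×(255−104) = 104 + 92.11 = 196.11 → 196
  → #CCEBC4
60% tint:
  R: 124 + 0.6×(255−124) = 124 + 78.6 = 202.6 → 203
  G: 204 + 30.6 = 234.6 → 235
  B: 104 + 0.6×(255−104) = 104 + 90.6 = 194.6 → 195
  → #CBEBC3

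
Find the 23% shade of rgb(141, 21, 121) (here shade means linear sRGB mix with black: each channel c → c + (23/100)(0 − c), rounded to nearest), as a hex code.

#6d105d

Lerp each channel 23% toward 0:
  R: 141 + 0.23×(0−141) = 141 − 32.43 = 108.57 → 109
  G: 21 + 0.23×(0−21) = 21 − 4.83 = 16.17 → 16
  B: 121 − 27.83 = 93.17 → 93
rgb(109, 16, 93) = #6d105d.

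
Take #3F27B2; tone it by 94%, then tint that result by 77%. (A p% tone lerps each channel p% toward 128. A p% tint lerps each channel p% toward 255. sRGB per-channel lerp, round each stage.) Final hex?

#E1E1E2

#3F27B2 is rgb(63, 39, 178).
Per channel, c → c + 0.94(128 − c):
  R: 63 + 61.1 = 124.1 → 124
  G: 39 + 83.66 = 122.66 → 123
  B: 178 + 0.94×(128−178) = 178 − 47 = 131 → 131
After the tone: rgb(124, 123, 131) = #7C7B83.
A 77% tint moves each channel 77% toward 255:
  R: 124 + 0.77×(255−124) = 124 + 100.87 = 224.87 → 225
  G: 123 + 101.64 = 224.64 → 225
  B: 131 + 0.77×(255−131) = 131 + 95.48 = 226.48 → 226
rgb(225, 225, 226) = #E1E1E2.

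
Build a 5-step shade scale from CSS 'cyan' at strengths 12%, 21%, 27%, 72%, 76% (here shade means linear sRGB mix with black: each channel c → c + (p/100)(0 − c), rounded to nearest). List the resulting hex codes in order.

#00E0E0, #00C9C9, #00BABA, #004747, #003D3D

CSS cyan is rgb(0, 255, 255).
12%: (0→0, 255 − 30.6 = 224.4→224, 255 − 30.6 = 224.4→224) → #00E0E0
21%: (0→0, 255 − 53.55 = 201.45→201, 255 − 53.55 = 201.45→201) → #00C9C9
27%: (0→0, 255 − 68.85 = 186.15→186, 255 − 68.85 = 186.15→186) → #00BABA
72%: (0→0, 255 − 183.6 = 71.4→71, 255 − 183.6 = 71.4→71) → #004747
76%: (0→0, 255 − 193.8 = 61.2→61, 255 − 193.8 = 61.2→61) → #003D3D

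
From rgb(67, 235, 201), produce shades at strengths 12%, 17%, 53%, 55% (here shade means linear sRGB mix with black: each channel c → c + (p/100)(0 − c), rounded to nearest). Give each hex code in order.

12%: (67 − 8.04 = 58.96→59, 235 − 28.2 = 206.8→207, 201 − 24.12 = 176.88→177) → #3BCFB1
17%: (67 − 11.39 = 55.61→56, 235 − 39.95 = 195.05→195, 201 − 34.17 = 166.83→167) → #38C3A7
53%: (67 − 35.51 = 31.49→31, 235 − 124.55 = 110.45→110, 201 − 106.53 = 94.47→94) → #1F6E5E
55%: (67 − 36.85 = 30.15→30, 235 − 129.25 = 105.75→106, 201 − 110.55 = 90.45→90) → #1E6A5A

#3BCFB1, #38C3A7, #1F6E5E, #1E6A5A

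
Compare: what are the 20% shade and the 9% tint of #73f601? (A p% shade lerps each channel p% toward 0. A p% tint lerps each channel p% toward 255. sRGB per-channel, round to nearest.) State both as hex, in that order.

#73f601 is rgb(115, 246, 1).
20% shade:
  R: 115 + 0.2×(0−115) = 115 − 23 = 92 → 92
  G: 246 + 0.2×(0−246) = 246 − 49.2 = 196.8 → 197
  B: 1 + 0.2×(0−1) = 1 − 0.2 = 0.8 → 1
  → #5cc501
9% tint:
  R: 115 + 12.6 = 127.6 → 128
  G: 246 + 0.81 = 246.81 → 247
  B: 1 + 0.09×(255−1) = 1 + 22.86 = 23.86 → 24
  → #80f718

#5cc501, #80f718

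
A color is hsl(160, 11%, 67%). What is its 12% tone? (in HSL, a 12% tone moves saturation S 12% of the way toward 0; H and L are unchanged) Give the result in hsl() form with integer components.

S moves 12% from 11 toward 0: 11 − 1.32 = 9.68 → 10.
H and L are unchanged.

hsl(160, 10%, 67%)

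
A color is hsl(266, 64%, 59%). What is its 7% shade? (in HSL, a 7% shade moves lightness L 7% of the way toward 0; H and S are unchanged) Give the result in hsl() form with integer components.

L moves 7% from 59 toward 0: 59 − 4.13 = 54.87 → 55.
H and S are unchanged.

hsl(266, 64%, 55%)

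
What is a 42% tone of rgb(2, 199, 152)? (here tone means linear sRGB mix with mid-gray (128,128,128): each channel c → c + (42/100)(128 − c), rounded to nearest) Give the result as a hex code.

#37A98E

Lerp each channel 42% toward 128:
  R: 2 + 0.42×(128−2) = 2 + 52.92 = 54.92 → 55
  G: 199 + 0.42×(128−199) = 199 − 29.82 = 169.18 → 169
  B: 152 − 10.08 = 141.92 → 142
rgb(55, 169, 142) = #37A98E.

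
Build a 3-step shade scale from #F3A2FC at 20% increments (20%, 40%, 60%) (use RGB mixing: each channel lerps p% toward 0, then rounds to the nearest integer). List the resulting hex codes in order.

#F3A2FC is rgb(243, 162, 252).
20%: (243 − 48.6 = 194.4→194, 162 − 32.4 = 129.6→130, 252 − 50.4 = 201.6→202) → #C282CA
40%: (243 − 97.2 = 145.8→146, 162 − 64.8 = 97.2→97, 252 − 100.8 = 151.2→151) → #926197
60%: (243 − 145.8 = 97.2→97, 162 − 97.2 = 64.8→65, 252 − 151.2 = 100.8→101) → #614165

#C282CA, #926197, #614165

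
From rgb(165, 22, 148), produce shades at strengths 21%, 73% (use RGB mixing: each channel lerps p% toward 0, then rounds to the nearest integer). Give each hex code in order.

#821175, #2d0628

21%: (165 − 34.65 = 130.35→130, 22 − 4.62 = 17.38→17, 148 − 31.08 = 116.92→117) → #821175
73%: (165 − 120.45 = 44.55→45, 22 − 16.06 = 5.94→6, 148 − 108.04 = 39.96→40) → #2d0628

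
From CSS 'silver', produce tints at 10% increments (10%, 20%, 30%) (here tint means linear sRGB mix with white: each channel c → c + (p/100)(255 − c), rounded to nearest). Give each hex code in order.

#c6c6c6, #cdcdcd, #d3d3d3

CSS silver is rgb(192, 192, 192).
10%: (192 + 6.3 = 198.3→198, 192 + 6.3 = 198.3→198, 192 + 6.3 = 198.3→198) → #c6c6c6
20%: (192 + 12.6 = 204.6→205, 192 + 12.6 = 204.6→205, 192 + 12.6 = 204.6→205) → #cdcdcd
30%: (192 + 18.9 = 210.9→211, 192 + 18.9 = 210.9→211, 192 + 18.9 = 210.9→211) → #d3d3d3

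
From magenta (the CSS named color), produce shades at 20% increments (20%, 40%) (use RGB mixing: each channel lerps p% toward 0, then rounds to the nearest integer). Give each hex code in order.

#cc00cc, #990099

CSS magenta is rgb(255, 0, 255).
20%: (255 − 51 = 204→204, 0→0, 255 − 51 = 204→204) → #cc00cc
40%: (255 − 102 = 153→153, 0→0, 255 − 102 = 153→153) → #990099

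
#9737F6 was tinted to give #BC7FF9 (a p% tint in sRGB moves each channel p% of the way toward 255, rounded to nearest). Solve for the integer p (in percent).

#9737F6 is rgb(151, 55, 246); #BC7FF9 is rgb(188, 127, 249).
On the G channel (widest range): 127 ≈ 55 + (p/100)(255 − 55), so p ≈ 100×(127 − 55)/(255 − 55) = 7200/200 = 36.00.
p = 36 reproduces all three channels after rounding.

36%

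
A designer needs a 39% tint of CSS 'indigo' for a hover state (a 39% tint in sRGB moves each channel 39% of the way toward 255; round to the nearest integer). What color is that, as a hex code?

CSS indigo is rgb(75, 0, 130).
Lerp each channel 39% toward 255:
  R: 75 + 70.2 = 145.2 → 145
  G: 0 + 0.39×(255−0) = 0 + 99.45 = 99.45 → 99
  B: 130 + 48.75 = 178.75 → 179
rgb(145, 99, 179) = #9163b3.

#9163b3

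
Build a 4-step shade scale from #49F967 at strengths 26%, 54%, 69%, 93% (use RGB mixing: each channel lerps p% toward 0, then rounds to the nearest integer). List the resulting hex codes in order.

#36B84C, #22732F, #174D20, #051107

#49F967 is rgb(73, 249, 103).
26%: (73 − 18.98 = 54.02→54, 249 − 64.74 = 184.26→184, 103 − 26.78 = 76.22→76) → #36B84C
54%: (73 − 39.42 = 33.58→34, 249 − 134.46 = 114.54→115, 103 − 55.62 = 47.38→47) → #22732F
69%: (73 − 50.37 = 22.63→23, 249 − 171.81 = 77.19→77, 103 − 71.07 = 31.93→32) → #174D20
93%: (73 − 67.89 = 5.11→5, 249 − 231.57 = 17.43→17, 103 − 95.79 = 7.21→7) → #051107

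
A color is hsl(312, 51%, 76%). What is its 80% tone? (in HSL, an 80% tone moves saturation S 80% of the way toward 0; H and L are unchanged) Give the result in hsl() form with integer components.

S moves 80% from 51 toward 0: 51 − 40.8 = 10.2 → 10.
H and L are unchanged.

hsl(312, 10%, 76%)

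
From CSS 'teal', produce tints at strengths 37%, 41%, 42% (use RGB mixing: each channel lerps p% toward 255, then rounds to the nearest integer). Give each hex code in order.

CSS teal is rgb(0, 128, 128).
37%: (0 + 94.35 = 94.35→94, 128 + 46.99 = 174.99→175, 128 + 46.99 = 174.99→175) → #5eafaf
41%: (0 + 104.55 = 104.55→105, 128 + 52.07 = 180.07→180, 128 + 52.07 = 180.07→180) → #69b4b4
42%: (0 + 107.1 = 107.1→107, 128 + 53.34 = 181.34→181, 128 + 53.34 = 181.34→181) → #6bb5b5

#5eafaf, #69b4b4, #6bb5b5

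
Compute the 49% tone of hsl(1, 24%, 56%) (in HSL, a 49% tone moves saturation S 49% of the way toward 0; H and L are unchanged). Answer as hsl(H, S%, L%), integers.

S moves 49% from 24 toward 0: 24 − 11.76 = 12.24 → 12.
H and L are unchanged.

hsl(1, 12%, 56%)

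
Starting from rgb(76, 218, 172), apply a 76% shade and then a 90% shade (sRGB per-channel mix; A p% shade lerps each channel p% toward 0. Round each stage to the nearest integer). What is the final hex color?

Lerp each channel 76% toward 0:
  R: 76 + 0.76×(0−76) = 76 − 57.76 = 18.24 → 18
  G: 218 + 0.76×(0−218) = 218 − 165.68 = 52.32 → 52
  B: 172 − 130.72 = 41.28 → 41
After the shade: rgb(18, 52, 41) = #123429.
A 90% shade moves each channel 90% toward 0:
  R: 18 − 16.2 = 1.8 → 2
  G: 52 − 46.8 = 5.2 → 5
  B: 41 + 0.9×(0−41) = 41 − 36.9 = 4.1 → 4
rgb(2, 5, 4) = #020504.

#020504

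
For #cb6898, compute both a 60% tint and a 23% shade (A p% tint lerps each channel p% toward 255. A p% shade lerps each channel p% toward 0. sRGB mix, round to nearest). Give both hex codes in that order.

#cb6898 is rgb(203, 104, 152).
60% tint:
  R: 203 + 0.6×(255−203) = 203 + 31.2 = 234.2 → 234
  G: 104 + 90.6 = 194.6 → 195
  B: 152 + 61.8 = 213.8 → 214
  → #eac3d6
23% shade:
  R: 203 + 0.23×(0−203) = 203 − 46.69 = 156.31 → 156
  G: 104 − 23.92 = 80.08 → 80
  B: 152 + 0.23×(0−152) = 152 − 34.96 = 117.04 → 117
  → #9c5075

#eac3d6, #9c5075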